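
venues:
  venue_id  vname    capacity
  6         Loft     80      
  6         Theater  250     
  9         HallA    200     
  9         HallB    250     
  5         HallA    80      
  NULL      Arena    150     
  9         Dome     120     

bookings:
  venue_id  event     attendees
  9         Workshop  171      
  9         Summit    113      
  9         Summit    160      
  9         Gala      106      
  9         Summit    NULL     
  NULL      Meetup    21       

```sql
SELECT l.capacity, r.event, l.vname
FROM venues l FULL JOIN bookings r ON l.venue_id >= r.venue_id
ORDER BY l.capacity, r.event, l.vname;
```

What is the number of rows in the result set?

20

FULL OUTER JOIN keeps every row from both sides; unmatched rows get NULL for the other side's columns.
Matching on l.venue_id >= r.venue_id. A NULL in a compared column never satisfies the condition.
Matched pairs: 15; unmatched l rows kept: 4; unmatched r rows kept: 1.
Total: 15 matched + 5 padded = 20 rows.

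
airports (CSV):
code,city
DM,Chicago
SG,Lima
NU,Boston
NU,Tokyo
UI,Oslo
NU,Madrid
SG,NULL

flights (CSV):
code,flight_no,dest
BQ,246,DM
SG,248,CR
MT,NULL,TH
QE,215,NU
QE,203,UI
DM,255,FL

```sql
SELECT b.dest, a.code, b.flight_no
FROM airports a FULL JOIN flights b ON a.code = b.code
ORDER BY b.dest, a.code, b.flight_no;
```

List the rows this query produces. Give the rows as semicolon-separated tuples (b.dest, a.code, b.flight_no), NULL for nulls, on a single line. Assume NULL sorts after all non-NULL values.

(CR, SG, 248); (CR, SG, 248); (DM, NULL, 246); (FL, DM, 255); (NU, NULL, 215); (TH, NULL, NULL); (UI, NULL, 203); (NULL, NU, NULL); (NULL, NU, NULL); (NULL, NU, NULL); (NULL, UI, NULL)

FULL OUTER JOIN keeps every row from both sides; unmatched rows get NULL for the other side's columns.
Matching on a.code = b.code.
Matched pairs: 3; unmatched a rows kept: 4; unmatched b rows kept: 4.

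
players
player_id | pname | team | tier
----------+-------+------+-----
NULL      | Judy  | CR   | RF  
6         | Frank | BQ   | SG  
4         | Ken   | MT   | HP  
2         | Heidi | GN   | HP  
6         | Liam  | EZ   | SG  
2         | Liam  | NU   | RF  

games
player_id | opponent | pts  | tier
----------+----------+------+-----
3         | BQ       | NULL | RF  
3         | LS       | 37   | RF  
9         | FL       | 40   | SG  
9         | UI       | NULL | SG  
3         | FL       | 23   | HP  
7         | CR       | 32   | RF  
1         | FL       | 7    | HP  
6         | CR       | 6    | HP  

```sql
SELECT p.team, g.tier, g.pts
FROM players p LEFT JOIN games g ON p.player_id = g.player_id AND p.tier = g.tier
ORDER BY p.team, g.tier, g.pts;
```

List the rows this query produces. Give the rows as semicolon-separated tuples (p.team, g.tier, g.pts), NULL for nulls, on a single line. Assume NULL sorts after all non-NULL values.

LEFT JOIN keeps every row from `players`; unmatched rows get NULL for `games`'s columns.
Matching on p.player_id = g.player_id AND p.tier = g.tier. A NULL in a compared column never satisfies the condition.
- p row (player_id=NULL, tier=RF): no match → kept, g columns NULL.
- p row (player_id=6, tier=SG): no match → kept, g columns NULL.
- p row (player_id=4, tier=HP): no match → kept, g columns NULL.
- p row (player_id=2, tier=HP): no match → kept, g columns NULL.
- p row (player_id=6, tier=SG): no match → kept, g columns NULL.
- p row (player_id=2, tier=RF): no match → kept, g columns NULL.
After projecting and ordering:
p.team | g.tier | g.pts
BQ | NULL | NULL
CR | NULL | NULL
EZ | NULL | NULL
GN | NULL | NULL
MT | NULL | NULL
NU | NULL | NULL

(BQ, NULL, NULL); (CR, NULL, NULL); (EZ, NULL, NULL); (GN, NULL, NULL); (MT, NULL, NULL); (NU, NULL, NULL)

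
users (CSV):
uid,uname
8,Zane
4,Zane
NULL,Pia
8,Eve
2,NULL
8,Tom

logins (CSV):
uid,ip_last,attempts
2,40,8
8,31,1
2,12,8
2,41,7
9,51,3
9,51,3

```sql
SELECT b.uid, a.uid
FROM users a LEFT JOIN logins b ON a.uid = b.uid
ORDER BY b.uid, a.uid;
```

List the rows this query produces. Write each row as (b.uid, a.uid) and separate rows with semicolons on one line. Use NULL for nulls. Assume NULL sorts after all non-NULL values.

(2, 2); (2, 2); (2, 2); (8, 8); (8, 8); (8, 8); (NULL, 4); (NULL, NULL)

LEFT JOIN keeps every row from `users`; unmatched rows get NULL for `logins`'s columns.
Matching on a.uid = b.uid. A NULL in a compared column never satisfies the condition.
- a row (uid=8): matches 1 b row(s) → 1 output row(s).
- a row (uid=4): no match → kept, b columns NULL.
- a row (uid=NULL): no match → kept, b columns NULL.
- a row (uid=8): matches 1 b row(s) → 1 output row(s).
- a row (uid=2): matches 3 b row(s) → 3 output row(s).
- a row (uid=8): matches 1 b row(s) → 1 output row(s).
After projecting and ordering:
b.uid | a.uid
2 | 2
2 | 2
2 | 2
8 | 8
8 | 8
8 | 8
NULL | 4
NULL | NULL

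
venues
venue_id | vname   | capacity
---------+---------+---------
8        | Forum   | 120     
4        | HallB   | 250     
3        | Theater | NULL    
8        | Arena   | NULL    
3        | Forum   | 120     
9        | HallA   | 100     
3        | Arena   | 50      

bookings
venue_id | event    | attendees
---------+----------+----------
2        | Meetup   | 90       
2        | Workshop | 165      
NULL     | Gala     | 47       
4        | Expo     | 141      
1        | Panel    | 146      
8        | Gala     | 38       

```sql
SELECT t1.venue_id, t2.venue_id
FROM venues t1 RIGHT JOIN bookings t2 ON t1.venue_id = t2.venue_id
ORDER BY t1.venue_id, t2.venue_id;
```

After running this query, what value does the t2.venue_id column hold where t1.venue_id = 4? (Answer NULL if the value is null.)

4

RIGHT JOIN keeps every row from `bookings`; unmatched rows get NULL for `venues`'s columns.
Matching on t1.venue_id = t2.venue_id. A NULL in a compared column never satisfies the condition.
Matched pairs: 3; unmatched t2 rows kept: 4.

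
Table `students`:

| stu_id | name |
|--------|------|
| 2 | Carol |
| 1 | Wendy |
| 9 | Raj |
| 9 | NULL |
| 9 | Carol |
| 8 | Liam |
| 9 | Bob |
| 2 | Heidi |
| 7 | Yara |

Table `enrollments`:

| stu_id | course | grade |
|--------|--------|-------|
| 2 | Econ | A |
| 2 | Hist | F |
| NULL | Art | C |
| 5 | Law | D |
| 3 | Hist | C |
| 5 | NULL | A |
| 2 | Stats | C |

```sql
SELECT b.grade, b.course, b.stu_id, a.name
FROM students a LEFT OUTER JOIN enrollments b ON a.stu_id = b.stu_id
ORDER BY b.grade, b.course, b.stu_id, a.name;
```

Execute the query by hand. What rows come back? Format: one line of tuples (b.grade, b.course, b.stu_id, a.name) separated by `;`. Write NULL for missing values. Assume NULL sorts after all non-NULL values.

(A, Econ, 2, Carol); (A, Econ, 2, Heidi); (C, Stats, 2, Carol); (C, Stats, 2, Heidi); (F, Hist, 2, Carol); (F, Hist, 2, Heidi); (NULL, NULL, NULL, Bob); (NULL, NULL, NULL, Carol); (NULL, NULL, NULL, Liam); (NULL, NULL, NULL, Raj); (NULL, NULL, NULL, Wendy); (NULL, NULL, NULL, Yara); (NULL, NULL, NULL, NULL)

LEFT JOIN keeps every row from `students`; unmatched rows get NULL for `enrollments`'s columns.
Matching on a.stu_id = b.stu_id. A NULL in a compared column never satisfies the condition.
- stu_id=2: 3 matching b row(s), so 3 row(s) emitted.
- stu_id=1: no b row matches, row kept with b columns NULL.
- stu_id=9: no b row matches, row kept with b columns NULL.
- stu_id=9: no b row matches, row kept with b columns NULL.
- stu_id=9: no b row matches, row kept with b columns NULL.
- stu_id=8: no b row matches, row kept with b columns NULL.
- stu_id=9: no b row matches, row kept with b columns NULL.
- stu_id=2: 3 matching b row(s), so 3 row(s) emitted.
- stu_id=7: no b row matches, row kept with b columns NULL.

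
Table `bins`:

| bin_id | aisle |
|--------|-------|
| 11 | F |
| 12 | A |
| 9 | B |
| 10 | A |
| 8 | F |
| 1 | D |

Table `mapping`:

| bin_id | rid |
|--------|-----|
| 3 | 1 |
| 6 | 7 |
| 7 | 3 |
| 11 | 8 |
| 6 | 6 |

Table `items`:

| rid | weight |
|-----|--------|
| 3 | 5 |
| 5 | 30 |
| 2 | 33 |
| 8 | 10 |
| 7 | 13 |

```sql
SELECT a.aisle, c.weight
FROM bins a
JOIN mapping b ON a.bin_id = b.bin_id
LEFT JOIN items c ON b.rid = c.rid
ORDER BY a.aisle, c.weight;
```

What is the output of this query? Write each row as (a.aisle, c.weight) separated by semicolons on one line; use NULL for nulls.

Evaluate left to right. First `bins a INNER JOIN mapping b` on bin_id: 1 row(s).
Then LEFT JOIN `items c` on rid: each of those 1 rows is kept; rows whose b.rid has no match in c get NULL for c's columns.

(F, 10)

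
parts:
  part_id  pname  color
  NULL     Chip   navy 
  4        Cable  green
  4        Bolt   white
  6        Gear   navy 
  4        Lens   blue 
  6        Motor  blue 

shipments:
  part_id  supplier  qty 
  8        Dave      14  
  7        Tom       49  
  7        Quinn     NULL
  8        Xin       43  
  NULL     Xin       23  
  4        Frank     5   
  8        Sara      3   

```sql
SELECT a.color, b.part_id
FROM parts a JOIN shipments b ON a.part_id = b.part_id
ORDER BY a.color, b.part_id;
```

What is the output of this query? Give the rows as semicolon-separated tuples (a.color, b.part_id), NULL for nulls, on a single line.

(blue, 4); (green, 4); (white, 4)

INNER JOIN keeps only pairs where the ON condition holds.
Matching on a.part_id = b.part_id. A NULL in a compared column never satisfies the condition.
- a[0] part_id=NULL → no match; dropped.
- a[1] part_id=4 → 1 match(es) in b → 1 row(s).
- a[2] part_id=4 → 1 match(es) in b → 1 row(s).
- a[3] part_id=6 → no match; dropped.
- a[4] part_id=4 → 1 match(es) in b → 1 row(s).
- a[5] part_id=6 → no match; dropped.
After projecting and ordering:
a.color | b.part_id
blue | 4
green | 4
white | 4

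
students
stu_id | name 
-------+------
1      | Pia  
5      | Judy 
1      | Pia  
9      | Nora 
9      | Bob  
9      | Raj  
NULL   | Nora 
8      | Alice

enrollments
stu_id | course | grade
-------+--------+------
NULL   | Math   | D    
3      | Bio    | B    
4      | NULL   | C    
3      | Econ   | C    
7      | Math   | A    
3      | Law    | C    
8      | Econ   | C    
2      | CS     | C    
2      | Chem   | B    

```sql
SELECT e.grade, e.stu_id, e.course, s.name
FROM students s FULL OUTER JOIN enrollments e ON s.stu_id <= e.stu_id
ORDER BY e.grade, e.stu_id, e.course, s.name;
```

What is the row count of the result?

24

FULL OUTER JOIN keeps every row from both sides; unmatched rows get NULL for the other side's columns.
Matching on s.stu_id <= e.stu_id. A NULL in a compared column never satisfies the condition.
- s (stu_id=1) pairs with 8 row(s) of e.
- s (stu_id=5) pairs with 2 row(s) of e.
- s (stu_id=1) pairs with 8 row(s) of e.
- s (stu_id=9) has no partner → padded with NULL.
- s (stu_id=9) has no partner → padded with NULL.
- s (stu_id=9) has no partner → padded with NULL.
- s (stu_id=NULL) has no partner → padded with NULL.
- s (stu_id=8) pairs with 1 row(s) of e.
- plus 1 unmatched e row(s), each kept with NULL s columns.
Total: 19 matched + 5 padded = 24 rows.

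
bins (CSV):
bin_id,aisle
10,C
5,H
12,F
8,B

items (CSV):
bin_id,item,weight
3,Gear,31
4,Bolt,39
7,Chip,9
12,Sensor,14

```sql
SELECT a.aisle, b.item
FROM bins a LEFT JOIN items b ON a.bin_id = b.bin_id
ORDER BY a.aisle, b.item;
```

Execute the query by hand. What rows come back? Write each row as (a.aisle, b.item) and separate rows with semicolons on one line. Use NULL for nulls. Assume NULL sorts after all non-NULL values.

LEFT JOIN keeps every row from `bins`; unmatched rows get NULL for `items`'s columns.
Matching on a.bin_id = b.bin_id.
- a (bin_id=10) has no partner → padded with NULL.
- a (bin_id=5) has no partner → padded with NULL.
- a (bin_id=12) pairs with 1 row(s) of b.
- a (bin_id=8) has no partner → padded with NULL.
After projecting and ordering:
a.aisle | b.item
B | NULL
C | NULL
F | Sensor
H | NULL

(B, NULL); (C, NULL); (F, Sensor); (H, NULL)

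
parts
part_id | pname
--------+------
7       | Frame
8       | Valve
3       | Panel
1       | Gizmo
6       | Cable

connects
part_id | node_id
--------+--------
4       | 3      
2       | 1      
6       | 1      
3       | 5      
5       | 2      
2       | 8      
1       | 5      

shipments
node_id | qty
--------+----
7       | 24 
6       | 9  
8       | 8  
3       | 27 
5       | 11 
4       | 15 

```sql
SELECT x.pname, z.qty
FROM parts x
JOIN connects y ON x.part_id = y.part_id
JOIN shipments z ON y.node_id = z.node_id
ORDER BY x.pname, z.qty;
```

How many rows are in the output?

2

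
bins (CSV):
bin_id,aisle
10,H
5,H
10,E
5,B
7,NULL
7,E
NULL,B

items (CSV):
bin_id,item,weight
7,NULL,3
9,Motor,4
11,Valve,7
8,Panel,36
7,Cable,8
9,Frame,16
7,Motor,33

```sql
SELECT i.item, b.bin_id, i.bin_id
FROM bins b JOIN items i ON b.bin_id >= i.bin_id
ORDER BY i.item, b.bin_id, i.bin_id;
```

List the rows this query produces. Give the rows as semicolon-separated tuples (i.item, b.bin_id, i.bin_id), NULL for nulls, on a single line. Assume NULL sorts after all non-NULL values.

INNER JOIN keeps only pairs where the ON condition holds.
Matching on b.bin_id >= i.bin_id. A NULL in a compared column never satisfies the condition.
- b row (bin_id=10): matches 6 i row(s) → 6 output row(s).
- b row (bin_id=5): no match → dropped.
- b row (bin_id=10): matches 6 i row(s) → 6 output row(s).
- b row (bin_id=5): no match → dropped.
- b row (bin_id=7): matches 3 i row(s) → 3 output row(s).
- b row (bin_id=7): matches 3 i row(s) → 3 output row(s).
- b row (bin_id=NULL): no match → dropped.

(Cable, 7, 7); (Cable, 7, 7); (Cable, 10, 7); (Cable, 10, 7); (Frame, 10, 9); (Frame, 10, 9); (Motor, 7, 7); (Motor, 7, 7); (Motor, 10, 7); (Motor, 10, 7); (Motor, 10, 9); (Motor, 10, 9); (Panel, 10, 8); (Panel, 10, 8); (NULL, 7, 7); (NULL, 7, 7); (NULL, 10, 7); (NULL, 10, 7)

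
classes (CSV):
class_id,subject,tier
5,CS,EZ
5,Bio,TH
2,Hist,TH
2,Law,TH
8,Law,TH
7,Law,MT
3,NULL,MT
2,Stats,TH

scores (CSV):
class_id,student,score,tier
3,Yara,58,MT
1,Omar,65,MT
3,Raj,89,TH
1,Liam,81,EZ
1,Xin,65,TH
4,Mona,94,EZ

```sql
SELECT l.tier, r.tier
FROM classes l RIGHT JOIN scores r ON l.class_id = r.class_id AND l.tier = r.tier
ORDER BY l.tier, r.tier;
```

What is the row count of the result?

6

RIGHT JOIN keeps every row from `scores`; unmatched rows get NULL for `classes`'s columns.
Matching on l.class_id = r.class_id AND l.tier = r.tier.
- l (class_id=5, tier=EZ) has no partner in r.
- l (class_id=5, tier=TH) has no partner in r.
- l (class_id=2, tier=TH) has no partner in r.
- l (class_id=2, tier=TH) has no partner in r.
- l (class_id=8, tier=TH) has no partner in r.
- l (class_id=7, tier=MT) has no partner in r.
- l (class_id=3, tier=MT) pairs with 1 row(s) of r.
- l (class_id=2, tier=TH) has no partner in r.
- 5 r row(s) had no l match → kept, l columns NULL.
Total: 1 matched + 5 padded = 6 rows.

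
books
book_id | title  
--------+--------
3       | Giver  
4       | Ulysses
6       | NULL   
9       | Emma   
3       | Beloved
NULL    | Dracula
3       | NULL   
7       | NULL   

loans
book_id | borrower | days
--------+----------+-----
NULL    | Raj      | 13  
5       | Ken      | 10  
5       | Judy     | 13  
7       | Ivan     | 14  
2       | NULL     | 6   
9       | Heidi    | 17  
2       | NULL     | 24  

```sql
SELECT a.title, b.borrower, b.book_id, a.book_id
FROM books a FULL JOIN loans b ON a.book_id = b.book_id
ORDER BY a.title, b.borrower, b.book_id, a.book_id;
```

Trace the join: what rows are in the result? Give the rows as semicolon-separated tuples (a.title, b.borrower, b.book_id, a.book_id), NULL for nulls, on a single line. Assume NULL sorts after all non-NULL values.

FULL OUTER JOIN keeps every row from both sides; unmatched rows get NULL for the other side's columns.
Matching on a.book_id = b.book_id. A NULL in a compared column never satisfies the condition.
- a row (book_id=3): no match → kept, b columns NULL.
- a row (book_id=4): no match → kept, b columns NULL.
- a row (book_id=6): no match → kept, b columns NULL.
- a row (book_id=9): matches 1 b row(s) → 1 output row(s).
- a row (book_id=3): no match → kept, b columns NULL.
- a row (book_id=NULL): no match → kept, b columns NULL.
- a row (book_id=3): no match → kept, b columns NULL.
- a row (book_id=7): matches 1 b row(s) → 1 output row(s).
- 5 row(s) from b found no a partner → padded with NULL.

(Beloved, NULL, NULL, 3); (Dracula, NULL, NULL, NULL); (Emma, Heidi, 9, 9); (Giver, NULL, NULL, 3); (Ulysses, NULL, NULL, 4); (NULL, Ivan, 7, 7); (NULL, Judy, 5, NULL); (NULL, Ken, 5, NULL); (NULL, Raj, NULL, NULL); (NULL, NULL, 2, NULL); (NULL, NULL, 2, NULL); (NULL, NULL, NULL, 3); (NULL, NULL, NULL, 6)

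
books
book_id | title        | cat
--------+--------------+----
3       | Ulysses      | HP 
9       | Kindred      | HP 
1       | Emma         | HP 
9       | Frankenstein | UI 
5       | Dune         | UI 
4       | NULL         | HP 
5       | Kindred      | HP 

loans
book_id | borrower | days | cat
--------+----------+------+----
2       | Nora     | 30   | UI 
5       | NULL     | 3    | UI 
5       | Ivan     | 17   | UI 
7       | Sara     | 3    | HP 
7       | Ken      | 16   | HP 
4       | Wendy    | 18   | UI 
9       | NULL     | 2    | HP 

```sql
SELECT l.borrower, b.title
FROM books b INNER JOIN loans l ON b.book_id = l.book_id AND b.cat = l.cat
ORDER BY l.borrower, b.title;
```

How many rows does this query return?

3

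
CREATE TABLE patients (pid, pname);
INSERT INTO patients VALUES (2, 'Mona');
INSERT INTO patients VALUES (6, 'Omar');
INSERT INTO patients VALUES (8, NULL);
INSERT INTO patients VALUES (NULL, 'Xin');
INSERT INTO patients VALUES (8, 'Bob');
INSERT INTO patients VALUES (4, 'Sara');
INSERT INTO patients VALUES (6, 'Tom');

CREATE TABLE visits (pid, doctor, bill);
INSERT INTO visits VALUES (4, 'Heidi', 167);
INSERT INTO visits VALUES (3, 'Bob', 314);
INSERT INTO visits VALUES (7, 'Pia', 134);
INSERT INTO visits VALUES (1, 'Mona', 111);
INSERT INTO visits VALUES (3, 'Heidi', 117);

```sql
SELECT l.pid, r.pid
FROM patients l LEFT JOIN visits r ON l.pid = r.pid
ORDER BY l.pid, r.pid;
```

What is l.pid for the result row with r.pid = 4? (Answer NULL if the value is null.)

4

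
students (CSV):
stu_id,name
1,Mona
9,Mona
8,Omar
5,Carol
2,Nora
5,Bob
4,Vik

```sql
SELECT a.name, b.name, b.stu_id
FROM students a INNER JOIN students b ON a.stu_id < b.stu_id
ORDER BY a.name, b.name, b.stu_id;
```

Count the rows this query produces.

INNER JOIN keeps only pairs where the ON condition holds.
Matching on a.stu_id < b.stu_id.
Matched pairs: 20.
Total: 20 rows.

20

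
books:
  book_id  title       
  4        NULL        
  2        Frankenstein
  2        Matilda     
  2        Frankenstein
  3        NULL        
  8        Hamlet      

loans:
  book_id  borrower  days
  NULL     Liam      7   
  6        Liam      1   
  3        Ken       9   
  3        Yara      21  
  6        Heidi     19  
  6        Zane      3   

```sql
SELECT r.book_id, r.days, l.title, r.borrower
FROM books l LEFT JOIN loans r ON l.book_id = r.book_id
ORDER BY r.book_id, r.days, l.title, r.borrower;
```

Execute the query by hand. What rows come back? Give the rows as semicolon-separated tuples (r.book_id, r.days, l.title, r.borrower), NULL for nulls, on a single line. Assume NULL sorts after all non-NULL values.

(3, 9, NULL, Ken); (3, 21, NULL, Yara); (NULL, NULL, Frankenstein, NULL); (NULL, NULL, Frankenstein, NULL); (NULL, NULL, Hamlet, NULL); (NULL, NULL, Matilda, NULL); (NULL, NULL, NULL, NULL)

LEFT JOIN keeps every row from `books`; unmatched rows get NULL for `loans`'s columns.
Matching on l.book_id = r.book_id. A NULL in a compared column never satisfies the condition.
- book_id=4: no r row matches, row kept with r columns NULL.
- book_id=2: no r row matches, row kept with r columns NULL.
- book_id=2: no r row matches, row kept with r columns NULL.
- book_id=2: no r row matches, row kept with r columns NULL.
- book_id=3: 2 matching r row(s), so 2 row(s) emitted.
- book_id=8: no r row matches, row kept with r columns NULL.
After projecting and ordering:
r.book_id | r.days | l.title | r.borrower
3 | 9 | NULL | Ken
3 | 21 | NULL | Yara
NULL | NULL | Frankenstein | NULL
NULL | NULL | Frankenstein | NULL
NULL | NULL | Hamlet | NULL
NULL | NULL | Matilda | NULL
NULL | NULL | NULL | NULL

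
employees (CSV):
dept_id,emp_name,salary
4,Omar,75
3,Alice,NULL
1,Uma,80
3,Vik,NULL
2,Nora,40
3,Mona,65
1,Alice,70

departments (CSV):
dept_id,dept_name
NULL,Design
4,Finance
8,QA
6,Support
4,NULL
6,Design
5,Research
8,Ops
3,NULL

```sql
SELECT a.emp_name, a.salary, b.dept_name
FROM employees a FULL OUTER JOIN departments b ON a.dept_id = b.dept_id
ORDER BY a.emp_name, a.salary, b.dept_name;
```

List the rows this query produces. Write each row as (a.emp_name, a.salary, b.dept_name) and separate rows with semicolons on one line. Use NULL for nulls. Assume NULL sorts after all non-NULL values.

(Alice, 70, NULL); (Alice, NULL, NULL); (Mona, 65, NULL); (Nora, 40, NULL); (Omar, 75, Finance); (Omar, 75, NULL); (Uma, 80, NULL); (Vik, NULL, NULL); (NULL, NULL, Design); (NULL, NULL, Design); (NULL, NULL, Ops); (NULL, NULL, QA); (NULL, NULL, Research); (NULL, NULL, Support)

FULL OUTER JOIN keeps every row from both sides; unmatched rows get NULL for the other side's columns.
Matching on a.dept_id = b.dept_id. A NULL in a compared column never satisfies the condition.
- a row (dept_id=4): matches 2 b row(s) → 2 output row(s).
- a row (dept_id=3): matches 1 b row(s) → 1 output row(s).
- a row (dept_id=1): no match → kept, b columns NULL.
- a row (dept_id=3): matches 1 b row(s) → 1 output row(s).
- a row (dept_id=2): no match → kept, b columns NULL.
- a row (dept_id=3): matches 1 b row(s) → 1 output row(s).
- a row (dept_id=1): no match → kept, b columns NULL.
- plus 6 unmatched b row(s), each kept with NULL a columns.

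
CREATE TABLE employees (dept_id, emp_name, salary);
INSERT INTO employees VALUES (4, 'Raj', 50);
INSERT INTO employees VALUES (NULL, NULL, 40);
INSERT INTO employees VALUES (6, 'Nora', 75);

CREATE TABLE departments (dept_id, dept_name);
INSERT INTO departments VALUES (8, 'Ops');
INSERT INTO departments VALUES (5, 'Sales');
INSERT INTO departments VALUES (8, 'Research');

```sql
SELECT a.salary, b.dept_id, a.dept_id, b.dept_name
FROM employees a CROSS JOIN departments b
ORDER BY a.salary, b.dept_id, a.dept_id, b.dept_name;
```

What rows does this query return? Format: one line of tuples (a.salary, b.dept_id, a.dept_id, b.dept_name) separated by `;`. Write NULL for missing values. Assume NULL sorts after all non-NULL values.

(40, 5, NULL, Sales); (40, 8, NULL, Ops); (40, 8, NULL, Research); (50, 5, 4, Sales); (50, 8, 4, Ops); (50, 8, 4, Research); (75, 5, 6, Sales); (75, 8, 6, Ops); (75, 8, 6, Research)

CROSS JOIN pairs every row of `employees` with every row of `departments`: 3 × 3 = 9 rows.
After projecting and ordering:
a.salary | b.dept_id | a.dept_id | b.dept_name
40 | 5 | NULL | Sales
40 | 8 | NULL | Ops
40 | 8 | NULL | Research
50 | 5 | 4 | Sales
50 | 8 | 4 | Ops
50 | 8 | 4 | Research
75 | 5 | 6 | Sales
75 | 8 | 6 | Ops
75 | 8 | 6 | Research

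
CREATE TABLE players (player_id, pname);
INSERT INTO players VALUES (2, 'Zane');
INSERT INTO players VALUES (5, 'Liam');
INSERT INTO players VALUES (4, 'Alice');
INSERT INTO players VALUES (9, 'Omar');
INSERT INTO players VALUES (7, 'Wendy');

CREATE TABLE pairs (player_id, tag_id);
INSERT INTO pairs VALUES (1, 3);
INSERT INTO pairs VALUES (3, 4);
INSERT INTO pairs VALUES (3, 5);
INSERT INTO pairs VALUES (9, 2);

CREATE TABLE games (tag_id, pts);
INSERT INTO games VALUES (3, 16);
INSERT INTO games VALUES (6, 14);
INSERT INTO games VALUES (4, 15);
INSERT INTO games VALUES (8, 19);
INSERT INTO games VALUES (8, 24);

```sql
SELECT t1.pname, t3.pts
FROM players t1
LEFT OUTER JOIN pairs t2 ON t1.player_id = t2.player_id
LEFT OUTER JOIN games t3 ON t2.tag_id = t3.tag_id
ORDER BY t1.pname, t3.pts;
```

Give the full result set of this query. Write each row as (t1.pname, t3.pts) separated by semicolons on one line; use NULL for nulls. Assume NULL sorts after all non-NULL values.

(Alice, NULL); (Liam, NULL); (Omar, NULL); (Wendy, NULL); (Zane, NULL)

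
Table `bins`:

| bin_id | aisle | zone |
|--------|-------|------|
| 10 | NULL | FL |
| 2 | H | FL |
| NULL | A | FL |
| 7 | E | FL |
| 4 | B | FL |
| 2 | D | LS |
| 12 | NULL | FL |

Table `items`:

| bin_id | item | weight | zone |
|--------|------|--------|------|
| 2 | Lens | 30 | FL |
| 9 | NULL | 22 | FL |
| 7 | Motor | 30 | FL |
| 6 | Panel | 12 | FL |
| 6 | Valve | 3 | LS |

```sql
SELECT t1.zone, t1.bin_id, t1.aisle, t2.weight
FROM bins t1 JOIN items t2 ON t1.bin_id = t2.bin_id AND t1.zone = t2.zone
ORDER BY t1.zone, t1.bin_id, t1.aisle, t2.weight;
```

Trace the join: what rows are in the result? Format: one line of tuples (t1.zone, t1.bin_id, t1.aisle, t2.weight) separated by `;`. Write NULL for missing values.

INNER JOIN keeps only pairs where the ON condition holds.
Matching on t1.bin_id = t2.bin_id AND t1.zone = t2.zone. A NULL in a compared column never satisfies the condition.
- t1 row (bin_id=10, zone=FL): no match → dropped.
- t1 row (bin_id=2, zone=FL): matches 1 t2 row(s) → 1 output row(s).
- t1 row (bin_id=NULL, zone=FL): no match → dropped.
- t1 row (bin_id=7, zone=FL): matches 1 t2 row(s) → 1 output row(s).
- t1 row (bin_id=4, zone=FL): no match → dropped.
- t1 row (bin_id=2, zone=LS): no match → dropped.
- t1 row (bin_id=12, zone=FL): no match → dropped.
After projecting and ordering:
t1.zone | t1.bin_id | t1.aisle | t2.weight
FL | 2 | H | 30
FL | 7 | E | 30

(FL, 2, H, 30); (FL, 7, E, 30)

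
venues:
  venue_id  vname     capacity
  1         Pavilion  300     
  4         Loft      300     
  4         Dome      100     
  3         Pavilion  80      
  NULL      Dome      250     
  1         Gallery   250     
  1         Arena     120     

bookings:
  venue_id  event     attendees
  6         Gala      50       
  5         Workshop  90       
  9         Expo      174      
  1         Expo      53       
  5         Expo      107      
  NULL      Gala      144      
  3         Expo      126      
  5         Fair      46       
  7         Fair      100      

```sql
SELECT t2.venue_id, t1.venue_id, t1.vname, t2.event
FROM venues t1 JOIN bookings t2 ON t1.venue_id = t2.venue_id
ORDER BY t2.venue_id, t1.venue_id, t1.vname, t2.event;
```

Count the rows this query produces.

INNER JOIN keeps only pairs where the ON condition holds.
Matching on t1.venue_id = t2.venue_id. A NULL in a compared column never satisfies the condition.
- t1 (venue_id=1) pairs with 1 row(s) of t2.
- t1 (venue_id=4) has no partner → excluded.
- t1 (venue_id=4) has no partner → excluded.
- t1 (venue_id=3) pairs with 1 row(s) of t2.
- t1 (venue_id=NULL) has no partner → excluded.
- t1 (venue_id=1) pairs with 1 row(s) of t2.
- t1 (venue_id=1) pairs with 1 row(s) of t2.
Total: 4 rows.

4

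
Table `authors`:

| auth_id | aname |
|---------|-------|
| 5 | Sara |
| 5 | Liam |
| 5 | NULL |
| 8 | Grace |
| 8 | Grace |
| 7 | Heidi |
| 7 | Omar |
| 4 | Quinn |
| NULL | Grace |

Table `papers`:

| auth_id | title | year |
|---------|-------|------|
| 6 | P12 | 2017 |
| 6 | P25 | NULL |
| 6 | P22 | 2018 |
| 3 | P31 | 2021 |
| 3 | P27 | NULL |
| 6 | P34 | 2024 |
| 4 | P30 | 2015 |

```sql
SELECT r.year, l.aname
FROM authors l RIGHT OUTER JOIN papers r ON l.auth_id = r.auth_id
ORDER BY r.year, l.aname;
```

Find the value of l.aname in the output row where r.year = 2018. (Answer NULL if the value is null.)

RIGHT JOIN keeps every row from `papers`; unmatched rows get NULL for `authors`'s columns.
Matching on l.auth_id = r.auth_id. A NULL in a compared column never satisfies the condition.
Matched pairs: 1; unmatched r rows kept: 6.

NULL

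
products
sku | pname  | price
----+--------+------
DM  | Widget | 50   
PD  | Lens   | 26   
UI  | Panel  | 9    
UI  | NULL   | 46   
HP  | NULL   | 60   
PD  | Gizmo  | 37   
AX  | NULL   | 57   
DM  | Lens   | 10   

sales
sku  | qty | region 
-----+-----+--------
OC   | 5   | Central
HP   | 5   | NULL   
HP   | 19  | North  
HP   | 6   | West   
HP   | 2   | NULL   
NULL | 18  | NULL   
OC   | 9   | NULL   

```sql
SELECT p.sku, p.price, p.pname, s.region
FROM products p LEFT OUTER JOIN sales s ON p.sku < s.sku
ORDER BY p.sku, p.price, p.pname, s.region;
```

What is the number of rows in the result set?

LEFT JOIN keeps every row from `products`; unmatched rows get NULL for `sales`'s columns.
Matching on p.sku < s.sku. A NULL in a compared column never satisfies the condition.
Matched pairs: 20; unmatched p rows kept: 4.
Total: 20 matched + 4 padded = 24 rows.

24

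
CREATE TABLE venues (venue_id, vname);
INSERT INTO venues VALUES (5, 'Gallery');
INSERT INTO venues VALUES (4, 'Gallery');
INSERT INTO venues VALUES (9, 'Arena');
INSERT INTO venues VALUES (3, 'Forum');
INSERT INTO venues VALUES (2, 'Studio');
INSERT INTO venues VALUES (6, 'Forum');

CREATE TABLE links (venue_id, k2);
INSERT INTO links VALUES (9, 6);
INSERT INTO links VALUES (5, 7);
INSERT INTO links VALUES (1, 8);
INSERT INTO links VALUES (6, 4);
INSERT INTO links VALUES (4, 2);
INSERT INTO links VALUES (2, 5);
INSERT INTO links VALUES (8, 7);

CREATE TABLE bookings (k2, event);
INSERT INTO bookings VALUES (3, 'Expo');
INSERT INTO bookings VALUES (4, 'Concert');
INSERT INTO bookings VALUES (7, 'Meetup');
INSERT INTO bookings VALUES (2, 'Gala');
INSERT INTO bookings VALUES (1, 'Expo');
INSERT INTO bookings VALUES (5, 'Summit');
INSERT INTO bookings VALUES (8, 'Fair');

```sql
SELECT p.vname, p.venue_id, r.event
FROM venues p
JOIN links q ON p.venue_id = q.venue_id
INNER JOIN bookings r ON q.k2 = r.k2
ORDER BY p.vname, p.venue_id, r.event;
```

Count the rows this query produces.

Joins associate left-to-right: venues INNER JOIN links on venue_id gives 5 intermediate row(s).
Then INNER JOIN `bookings r` on k2: keep only rows whose q.k2 appears in r.
Result: 4 row(s).

4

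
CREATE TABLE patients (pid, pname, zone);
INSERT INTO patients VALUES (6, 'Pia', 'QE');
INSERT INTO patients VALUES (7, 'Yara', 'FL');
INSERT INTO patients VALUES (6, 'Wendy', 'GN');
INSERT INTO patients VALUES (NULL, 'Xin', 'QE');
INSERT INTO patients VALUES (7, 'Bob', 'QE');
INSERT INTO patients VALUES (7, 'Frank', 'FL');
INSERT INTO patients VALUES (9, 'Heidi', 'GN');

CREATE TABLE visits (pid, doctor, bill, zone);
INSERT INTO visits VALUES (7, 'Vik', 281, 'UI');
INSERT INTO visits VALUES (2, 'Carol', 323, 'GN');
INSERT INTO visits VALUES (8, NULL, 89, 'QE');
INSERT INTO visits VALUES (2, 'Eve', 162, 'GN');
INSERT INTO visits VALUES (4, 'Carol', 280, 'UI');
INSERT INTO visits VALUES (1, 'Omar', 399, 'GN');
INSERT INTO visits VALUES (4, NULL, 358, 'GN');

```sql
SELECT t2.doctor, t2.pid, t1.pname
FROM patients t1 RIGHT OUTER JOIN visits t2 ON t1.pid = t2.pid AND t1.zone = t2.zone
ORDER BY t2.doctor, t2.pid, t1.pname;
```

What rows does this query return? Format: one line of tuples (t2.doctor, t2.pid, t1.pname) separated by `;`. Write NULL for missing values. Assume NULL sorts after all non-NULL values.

RIGHT JOIN keeps every row from `visits`; unmatched rows get NULL for `patients`'s columns.
Matching on t1.pid = t2.pid AND t1.zone = t2.zone. A NULL in a compared column never satisfies the condition.
- t1 row (pid=6, zone=QE): no match.
- t1 row (pid=7, zone=FL): no match.
- t1 row (pid=6, zone=GN): no match.
- t1 row (pid=NULL, zone=QE): no match.
- t1 row (pid=7, zone=QE): no match.
- t1 row (pid=7, zone=FL): no match.
- t1 row (pid=9, zone=GN): no match.
- plus 7 unmatched t2 row(s), each kept with NULL t1 columns.
After projecting and ordering:
t2.doctor | t2.pid | t1.pname
Carol | 2 | NULL
Carol | 4 | NULL
Eve | 2 | NULL
Omar | 1 | NULL
Vik | 7 | NULL
NULL | 4 | NULL
NULL | 8 | NULL

(Carol, 2, NULL); (Carol, 4, NULL); (Eve, 2, NULL); (Omar, 1, NULL); (Vik, 7, NULL); (NULL, 4, NULL); (NULL, 8, NULL)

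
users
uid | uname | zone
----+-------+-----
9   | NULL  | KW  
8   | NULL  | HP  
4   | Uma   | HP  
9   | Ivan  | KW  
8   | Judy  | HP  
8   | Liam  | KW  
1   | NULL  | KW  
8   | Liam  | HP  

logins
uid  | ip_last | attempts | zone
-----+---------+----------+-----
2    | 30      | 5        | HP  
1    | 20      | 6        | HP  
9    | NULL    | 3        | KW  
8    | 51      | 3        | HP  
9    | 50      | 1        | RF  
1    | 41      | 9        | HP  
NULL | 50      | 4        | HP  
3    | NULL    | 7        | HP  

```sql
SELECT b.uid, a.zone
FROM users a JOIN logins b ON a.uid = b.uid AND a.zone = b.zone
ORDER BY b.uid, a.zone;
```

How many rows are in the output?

INNER JOIN keeps only pairs where the ON condition holds.
Matching on a.uid = b.uid AND a.zone = b.zone. A NULL in a compared column never satisfies the condition.
- a (uid=9, zone=KW) pairs with 1 row(s) of b.
- a (uid=8, zone=HP) pairs with 1 row(s) of b.
- a (uid=4, zone=HP) has no partner → excluded.
- a (uid=9, zone=KW) pairs with 1 row(s) of b.
- a (uid=8, zone=HP) pairs with 1 row(s) of b.
- a (uid=8, zone=KW) has no partner → excluded.
- a (uid=1, zone=KW) has no partner → excluded.
- a (uid=8, zone=HP) pairs with 1 row(s) of b.
Total: 5 rows.

5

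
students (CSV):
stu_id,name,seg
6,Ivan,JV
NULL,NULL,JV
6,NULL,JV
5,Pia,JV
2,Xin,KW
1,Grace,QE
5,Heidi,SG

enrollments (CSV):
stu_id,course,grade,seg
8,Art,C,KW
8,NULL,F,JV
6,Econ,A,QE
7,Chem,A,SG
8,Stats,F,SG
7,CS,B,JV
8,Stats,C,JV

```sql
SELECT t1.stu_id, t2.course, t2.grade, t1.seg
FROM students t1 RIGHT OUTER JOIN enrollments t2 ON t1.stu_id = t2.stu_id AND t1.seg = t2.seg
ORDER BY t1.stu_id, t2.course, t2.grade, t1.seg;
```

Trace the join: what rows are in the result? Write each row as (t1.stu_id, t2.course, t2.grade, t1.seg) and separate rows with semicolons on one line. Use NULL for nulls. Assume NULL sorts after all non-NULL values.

(NULL, Art, C, NULL); (NULL, CS, B, NULL); (NULL, Chem, A, NULL); (NULL, Econ, A, NULL); (NULL, Stats, C, NULL); (NULL, Stats, F, NULL); (NULL, NULL, F, NULL)

RIGHT JOIN keeps every row from `enrollments`; unmatched rows get NULL for `students`'s columns.
Matching on t1.stu_id = t2.stu_id AND t1.seg = t2.seg. A NULL in a compared column never satisfies the condition.
- t1 (stu_id=6, seg=JV) has no partner in t2.
- t1 (stu_id=NULL, seg=JV) has no partner in t2.
- t1 (stu_id=6, seg=JV) has no partner in t2.
- t1 (stu_id=5, seg=JV) has no partner in t2.
- t1 (stu_id=2, seg=KW) has no partner in t2.
- t1 (stu_id=1, seg=QE) has no partner in t2.
- t1 (stu_id=5, seg=SG) has no partner in t2.
- 7 t2 row(s) had no t1 match → kept, t1 columns NULL.
After projecting and ordering:
t1.stu_id | t2.course | t2.grade | t1.seg
NULL | Art | C | NULL
NULL | CS | B | NULL
NULL | Chem | A | NULL
NULL | Econ | A | NULL
NULL | Stats | C | NULL
NULL | Stats | F | NULL
NULL | NULL | F | NULL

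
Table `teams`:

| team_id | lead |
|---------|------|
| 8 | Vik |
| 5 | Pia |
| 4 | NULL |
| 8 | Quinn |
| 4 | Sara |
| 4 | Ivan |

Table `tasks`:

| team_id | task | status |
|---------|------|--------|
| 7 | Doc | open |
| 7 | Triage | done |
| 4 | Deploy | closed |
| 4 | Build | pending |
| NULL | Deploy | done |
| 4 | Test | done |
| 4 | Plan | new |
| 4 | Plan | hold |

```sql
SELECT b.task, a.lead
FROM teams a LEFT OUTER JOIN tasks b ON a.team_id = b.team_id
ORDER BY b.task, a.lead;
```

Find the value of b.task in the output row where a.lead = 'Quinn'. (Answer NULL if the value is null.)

NULL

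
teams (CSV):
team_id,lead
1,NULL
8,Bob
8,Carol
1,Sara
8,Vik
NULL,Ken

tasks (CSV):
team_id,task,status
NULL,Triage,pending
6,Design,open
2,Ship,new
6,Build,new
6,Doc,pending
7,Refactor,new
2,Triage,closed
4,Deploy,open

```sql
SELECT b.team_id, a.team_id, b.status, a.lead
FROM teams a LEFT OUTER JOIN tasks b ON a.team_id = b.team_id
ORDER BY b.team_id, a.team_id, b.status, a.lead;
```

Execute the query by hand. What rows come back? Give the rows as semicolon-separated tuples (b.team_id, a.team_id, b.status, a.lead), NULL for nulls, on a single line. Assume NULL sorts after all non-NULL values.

LEFT JOIN keeps every row from `teams`; unmatched rows get NULL for `tasks`'s columns.
Matching on a.team_id = b.team_id. A NULL in a compared column never satisfies the condition.
- a (team_id=1) has no partner → padded with NULL.
- a (team_id=8) has no partner → padded with NULL.
- a (team_id=8) has no partner → padded with NULL.
- a (team_id=1) has no partner → padded with NULL.
- a (team_id=8) has no partner → padded with NULL.
- a (team_id=NULL) has no partner → padded with NULL.
After projecting and ordering:
b.team_id | a.team_id | b.status | a.lead
NULL | 1 | NULL | Sara
NULL | 1 | NULL | NULL
NULL | 8 | NULL | Bob
NULL | 8 | NULL | Carol
NULL | 8 | NULL | Vik
NULL | NULL | NULL | Ken

(NULL, 1, NULL, Sara); (NULL, 1, NULL, NULL); (NULL, 8, NULL, Bob); (NULL, 8, NULL, Carol); (NULL, 8, NULL, Vik); (NULL, NULL, NULL, Ken)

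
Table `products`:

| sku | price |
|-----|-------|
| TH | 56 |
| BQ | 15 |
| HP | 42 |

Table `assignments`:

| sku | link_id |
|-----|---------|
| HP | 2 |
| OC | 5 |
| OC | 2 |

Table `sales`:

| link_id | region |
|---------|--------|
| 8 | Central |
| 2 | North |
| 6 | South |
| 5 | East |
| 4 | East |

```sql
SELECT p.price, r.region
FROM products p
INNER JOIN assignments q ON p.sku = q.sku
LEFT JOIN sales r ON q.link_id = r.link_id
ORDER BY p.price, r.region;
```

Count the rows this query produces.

1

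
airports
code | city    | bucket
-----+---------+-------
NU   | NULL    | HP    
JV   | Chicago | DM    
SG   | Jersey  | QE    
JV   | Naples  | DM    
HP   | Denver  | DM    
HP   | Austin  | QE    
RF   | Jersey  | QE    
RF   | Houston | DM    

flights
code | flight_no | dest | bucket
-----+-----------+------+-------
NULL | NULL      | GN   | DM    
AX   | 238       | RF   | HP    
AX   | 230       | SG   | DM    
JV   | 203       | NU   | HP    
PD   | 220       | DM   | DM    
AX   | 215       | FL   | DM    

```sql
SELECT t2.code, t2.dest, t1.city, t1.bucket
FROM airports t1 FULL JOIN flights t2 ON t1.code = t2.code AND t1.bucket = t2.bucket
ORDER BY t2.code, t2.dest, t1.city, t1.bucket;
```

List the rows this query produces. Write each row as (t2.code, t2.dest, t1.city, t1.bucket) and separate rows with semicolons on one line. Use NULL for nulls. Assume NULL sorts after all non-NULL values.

FULL OUTER JOIN keeps every row from both sides; unmatched rows get NULL for the other side's columns.
Matching on t1.code = t2.code AND t1.bucket = t2.bucket. A NULL in a compared column never satisfies the condition.
- t1 (code=NU, bucket=HP) has no partner → padded with NULL.
- t1 (code=JV, bucket=DM) has no partner → padded with NULL.
- t1 (code=SG, bucket=QE) has no partner → padded with NULL.
- t1 (code=JV, bucket=DM) has no partner → padded with NULL.
- t1 (code=HP, bucket=DM) has no partner → padded with NULL.
- t1 (code=HP, bucket=QE) has no partner → padded with NULL.
- t1 (code=RF, bucket=QE) has no partner → padded with NULL.
- t1 (code=RF, bucket=DM) has no partner → padded with NULL.
- 6 t2 row(s) had no t1 match → kept, t1 columns NULL.

(AX, FL, NULL, NULL); (AX, RF, NULL, NULL); (AX, SG, NULL, NULL); (JV, NU, NULL, NULL); (PD, DM, NULL, NULL); (NULL, GN, NULL, NULL); (NULL, NULL, Austin, QE); (NULL, NULL, Chicago, DM); (NULL, NULL, Denver, DM); (NULL, NULL, Houston, DM); (NULL, NULL, Jersey, QE); (NULL, NULL, Jersey, QE); (NULL, NULL, Naples, DM); (NULL, NULL, NULL, HP)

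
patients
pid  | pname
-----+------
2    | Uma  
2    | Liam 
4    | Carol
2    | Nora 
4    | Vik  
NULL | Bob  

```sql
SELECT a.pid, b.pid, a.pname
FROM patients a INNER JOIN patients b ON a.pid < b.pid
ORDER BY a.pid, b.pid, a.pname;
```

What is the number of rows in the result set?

6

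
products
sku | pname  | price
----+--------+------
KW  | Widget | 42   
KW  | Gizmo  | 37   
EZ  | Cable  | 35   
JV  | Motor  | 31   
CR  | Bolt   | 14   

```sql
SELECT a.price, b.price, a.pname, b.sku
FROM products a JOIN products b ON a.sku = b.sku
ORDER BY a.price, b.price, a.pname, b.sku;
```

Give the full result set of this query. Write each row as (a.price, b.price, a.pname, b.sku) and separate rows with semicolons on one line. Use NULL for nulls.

INNER JOIN keeps only pairs where the ON condition holds.
Matching on a.sku = b.sku.
- sku=KW: 2 matching b row(s), so 2 row(s) emitted.
- sku=KW: 2 matching b row(s), so 2 row(s) emitted.
- sku=EZ: 1 matching b row(s), so 1 row(s) emitted.
- sku=JV: 1 matching b row(s), so 1 row(s) emitted.
- sku=CR: 1 matching b row(s), so 1 row(s) emitted.
After projecting and ordering:
a.price | b.price | a.pname | b.sku
14 | 14 | Bolt | CR
31 | 31 | Motor | JV
35 | 35 | Cable | EZ
37 | 37 | Gizmo | KW
37 | 42 | Gizmo | KW
42 | 37 | Widget | KW
42 | 42 | Widget | KW

(14, 14, Bolt, CR); (31, 31, Motor, JV); (35, 35, Cable, EZ); (37, 37, Gizmo, KW); (37, 42, Gizmo, KW); (42, 37, Widget, KW); (42, 42, Widget, KW)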